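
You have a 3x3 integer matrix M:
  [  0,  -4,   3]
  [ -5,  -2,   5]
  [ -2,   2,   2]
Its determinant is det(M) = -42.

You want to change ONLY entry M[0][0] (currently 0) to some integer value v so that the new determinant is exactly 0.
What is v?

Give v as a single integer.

Answer: -3

Derivation:
det is linear in entry M[0][0]: det = old_det + (v - 0) * C_00
Cofactor C_00 = -14
Want det = 0: -42 + (v - 0) * -14 = 0
  (v - 0) = 42 / -14 = -3
  v = 0 + (-3) = -3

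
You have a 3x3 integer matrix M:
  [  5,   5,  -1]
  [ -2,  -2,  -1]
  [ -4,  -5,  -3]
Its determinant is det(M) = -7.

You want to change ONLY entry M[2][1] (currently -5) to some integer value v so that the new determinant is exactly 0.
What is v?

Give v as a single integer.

det is linear in entry M[2][1]: det = old_det + (v - -5) * C_21
Cofactor C_21 = 7
Want det = 0: -7 + (v - -5) * 7 = 0
  (v - -5) = 7 / 7 = 1
  v = -5 + (1) = -4

Answer: -4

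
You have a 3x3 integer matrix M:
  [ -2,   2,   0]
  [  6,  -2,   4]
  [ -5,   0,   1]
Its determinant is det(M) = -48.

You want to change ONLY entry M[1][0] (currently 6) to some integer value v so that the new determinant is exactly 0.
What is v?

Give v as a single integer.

det is linear in entry M[1][0]: det = old_det + (v - 6) * C_10
Cofactor C_10 = -2
Want det = 0: -48 + (v - 6) * -2 = 0
  (v - 6) = 48 / -2 = -24
  v = 6 + (-24) = -18

Answer: -18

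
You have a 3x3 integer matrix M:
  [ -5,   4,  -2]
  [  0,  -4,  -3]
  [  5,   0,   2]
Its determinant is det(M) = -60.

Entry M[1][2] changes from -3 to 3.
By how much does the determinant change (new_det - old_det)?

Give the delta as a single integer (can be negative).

Answer: 120

Derivation:
Cofactor C_12 = 20
Entry delta = 3 - -3 = 6
Det delta = entry_delta * cofactor = 6 * 20 = 120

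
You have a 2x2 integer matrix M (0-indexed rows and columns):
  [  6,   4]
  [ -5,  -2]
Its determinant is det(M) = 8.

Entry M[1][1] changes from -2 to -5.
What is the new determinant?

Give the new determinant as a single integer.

det is linear in row 1: changing M[1][1] by delta changes det by delta * cofactor(1,1).
Cofactor C_11 = (-1)^(1+1) * minor(1,1) = 6
Entry delta = -5 - -2 = -3
Det delta = -3 * 6 = -18
New det = 8 + -18 = -10

Answer: -10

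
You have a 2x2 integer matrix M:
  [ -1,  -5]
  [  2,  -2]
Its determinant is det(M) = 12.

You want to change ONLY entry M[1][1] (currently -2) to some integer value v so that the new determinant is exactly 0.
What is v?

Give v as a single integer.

Answer: 10

Derivation:
det is linear in entry M[1][1]: det = old_det + (v - -2) * C_11
Cofactor C_11 = -1
Want det = 0: 12 + (v - -2) * -1 = 0
  (v - -2) = -12 / -1 = 12
  v = -2 + (12) = 10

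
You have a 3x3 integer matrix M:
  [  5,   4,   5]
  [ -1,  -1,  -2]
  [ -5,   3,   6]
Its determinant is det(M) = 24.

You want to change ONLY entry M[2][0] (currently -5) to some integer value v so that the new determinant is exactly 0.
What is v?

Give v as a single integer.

det is linear in entry M[2][0]: det = old_det + (v - -5) * C_20
Cofactor C_20 = -3
Want det = 0: 24 + (v - -5) * -3 = 0
  (v - -5) = -24 / -3 = 8
  v = -5 + (8) = 3

Answer: 3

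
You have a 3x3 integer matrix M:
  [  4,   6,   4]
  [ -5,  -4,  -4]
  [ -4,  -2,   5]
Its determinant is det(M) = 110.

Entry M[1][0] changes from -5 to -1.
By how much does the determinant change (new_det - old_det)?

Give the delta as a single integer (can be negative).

Cofactor C_10 = -38
Entry delta = -1 - -5 = 4
Det delta = entry_delta * cofactor = 4 * -38 = -152

Answer: -152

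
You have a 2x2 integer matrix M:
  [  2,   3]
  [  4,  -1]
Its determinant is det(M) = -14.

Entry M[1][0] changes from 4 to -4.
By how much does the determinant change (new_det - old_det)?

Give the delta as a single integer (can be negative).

Cofactor C_10 = -3
Entry delta = -4 - 4 = -8
Det delta = entry_delta * cofactor = -8 * -3 = 24

Answer: 24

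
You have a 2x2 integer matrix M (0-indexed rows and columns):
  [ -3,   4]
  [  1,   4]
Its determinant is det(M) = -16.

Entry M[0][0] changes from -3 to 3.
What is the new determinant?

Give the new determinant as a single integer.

Answer: 8

Derivation:
det is linear in row 0: changing M[0][0] by delta changes det by delta * cofactor(0,0).
Cofactor C_00 = (-1)^(0+0) * minor(0,0) = 4
Entry delta = 3 - -3 = 6
Det delta = 6 * 4 = 24
New det = -16 + 24 = 8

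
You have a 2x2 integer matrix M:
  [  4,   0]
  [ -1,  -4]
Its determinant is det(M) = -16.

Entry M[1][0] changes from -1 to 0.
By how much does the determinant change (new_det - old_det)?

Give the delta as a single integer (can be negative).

Cofactor C_10 = 0
Entry delta = 0 - -1 = 1
Det delta = entry_delta * cofactor = 1 * 0 = 0

Answer: 0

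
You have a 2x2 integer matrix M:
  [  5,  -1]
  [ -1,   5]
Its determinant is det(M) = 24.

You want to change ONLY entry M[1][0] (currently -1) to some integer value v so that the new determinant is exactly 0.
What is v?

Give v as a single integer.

Answer: -25

Derivation:
det is linear in entry M[1][0]: det = old_det + (v - -1) * C_10
Cofactor C_10 = 1
Want det = 0: 24 + (v - -1) * 1 = 0
  (v - -1) = -24 / 1 = -24
  v = -1 + (-24) = -25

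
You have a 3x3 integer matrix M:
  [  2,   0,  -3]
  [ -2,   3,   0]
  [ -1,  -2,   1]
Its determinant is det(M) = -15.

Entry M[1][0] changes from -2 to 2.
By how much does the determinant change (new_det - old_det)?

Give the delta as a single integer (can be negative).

Answer: 24

Derivation:
Cofactor C_10 = 6
Entry delta = 2 - -2 = 4
Det delta = entry_delta * cofactor = 4 * 6 = 24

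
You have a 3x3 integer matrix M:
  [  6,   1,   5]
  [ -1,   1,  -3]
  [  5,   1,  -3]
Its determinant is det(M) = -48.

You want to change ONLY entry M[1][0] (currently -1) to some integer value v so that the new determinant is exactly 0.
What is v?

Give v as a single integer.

det is linear in entry M[1][0]: det = old_det + (v - -1) * C_10
Cofactor C_10 = 8
Want det = 0: -48 + (v - -1) * 8 = 0
  (v - -1) = 48 / 8 = 6
  v = -1 + (6) = 5

Answer: 5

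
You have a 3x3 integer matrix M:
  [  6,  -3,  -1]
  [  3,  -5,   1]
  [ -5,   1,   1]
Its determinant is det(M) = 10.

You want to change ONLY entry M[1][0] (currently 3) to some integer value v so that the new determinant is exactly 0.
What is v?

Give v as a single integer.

det is linear in entry M[1][0]: det = old_det + (v - 3) * C_10
Cofactor C_10 = 2
Want det = 0: 10 + (v - 3) * 2 = 0
  (v - 3) = -10 / 2 = -5
  v = 3 + (-5) = -2

Answer: -2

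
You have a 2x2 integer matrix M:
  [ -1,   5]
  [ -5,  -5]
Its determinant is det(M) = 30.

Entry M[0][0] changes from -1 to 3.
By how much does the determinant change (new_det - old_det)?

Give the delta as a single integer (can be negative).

Cofactor C_00 = -5
Entry delta = 3 - -1 = 4
Det delta = entry_delta * cofactor = 4 * -5 = -20

Answer: -20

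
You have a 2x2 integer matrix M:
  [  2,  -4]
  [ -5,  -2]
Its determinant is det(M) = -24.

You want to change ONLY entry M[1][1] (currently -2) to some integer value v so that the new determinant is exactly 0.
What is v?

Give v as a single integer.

det is linear in entry M[1][1]: det = old_det + (v - -2) * C_11
Cofactor C_11 = 2
Want det = 0: -24 + (v - -2) * 2 = 0
  (v - -2) = 24 / 2 = 12
  v = -2 + (12) = 10

Answer: 10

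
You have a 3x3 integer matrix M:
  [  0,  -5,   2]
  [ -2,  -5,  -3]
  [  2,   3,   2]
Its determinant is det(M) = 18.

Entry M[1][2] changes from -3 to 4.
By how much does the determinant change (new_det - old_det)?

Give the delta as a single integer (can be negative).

Cofactor C_12 = -10
Entry delta = 4 - -3 = 7
Det delta = entry_delta * cofactor = 7 * -10 = -70

Answer: -70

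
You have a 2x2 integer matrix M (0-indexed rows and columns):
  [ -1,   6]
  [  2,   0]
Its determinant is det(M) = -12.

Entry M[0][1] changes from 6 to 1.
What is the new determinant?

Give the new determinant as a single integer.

det is linear in row 0: changing M[0][1] by delta changes det by delta * cofactor(0,1).
Cofactor C_01 = (-1)^(0+1) * minor(0,1) = -2
Entry delta = 1 - 6 = -5
Det delta = -5 * -2 = 10
New det = -12 + 10 = -2

Answer: -2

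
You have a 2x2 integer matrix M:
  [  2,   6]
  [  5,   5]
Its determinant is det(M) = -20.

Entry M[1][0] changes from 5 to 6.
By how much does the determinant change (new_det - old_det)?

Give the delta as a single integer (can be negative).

Cofactor C_10 = -6
Entry delta = 6 - 5 = 1
Det delta = entry_delta * cofactor = 1 * -6 = -6

Answer: -6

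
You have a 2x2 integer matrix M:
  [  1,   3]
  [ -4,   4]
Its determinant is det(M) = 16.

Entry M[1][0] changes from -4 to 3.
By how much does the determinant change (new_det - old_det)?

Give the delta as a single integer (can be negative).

Cofactor C_10 = -3
Entry delta = 3 - -4 = 7
Det delta = entry_delta * cofactor = 7 * -3 = -21

Answer: -21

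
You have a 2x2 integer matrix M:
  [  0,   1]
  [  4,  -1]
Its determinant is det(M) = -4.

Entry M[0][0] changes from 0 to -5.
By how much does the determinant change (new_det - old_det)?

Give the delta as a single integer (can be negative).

Cofactor C_00 = -1
Entry delta = -5 - 0 = -5
Det delta = entry_delta * cofactor = -5 * -1 = 5

Answer: 5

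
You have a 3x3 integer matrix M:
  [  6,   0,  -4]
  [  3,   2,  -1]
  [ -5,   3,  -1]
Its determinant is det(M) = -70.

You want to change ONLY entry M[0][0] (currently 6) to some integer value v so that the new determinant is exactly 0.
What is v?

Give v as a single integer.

Answer: 76

Derivation:
det is linear in entry M[0][0]: det = old_det + (v - 6) * C_00
Cofactor C_00 = 1
Want det = 0: -70 + (v - 6) * 1 = 0
  (v - 6) = 70 / 1 = 70
  v = 6 + (70) = 76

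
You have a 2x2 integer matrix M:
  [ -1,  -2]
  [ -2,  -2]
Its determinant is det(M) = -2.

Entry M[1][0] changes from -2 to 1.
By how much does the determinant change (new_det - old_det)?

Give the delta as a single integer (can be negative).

Answer: 6

Derivation:
Cofactor C_10 = 2
Entry delta = 1 - -2 = 3
Det delta = entry_delta * cofactor = 3 * 2 = 6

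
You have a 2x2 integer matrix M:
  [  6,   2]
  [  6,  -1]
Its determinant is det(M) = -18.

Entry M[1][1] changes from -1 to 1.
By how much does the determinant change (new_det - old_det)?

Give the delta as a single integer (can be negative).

Cofactor C_11 = 6
Entry delta = 1 - -1 = 2
Det delta = entry_delta * cofactor = 2 * 6 = 12

Answer: 12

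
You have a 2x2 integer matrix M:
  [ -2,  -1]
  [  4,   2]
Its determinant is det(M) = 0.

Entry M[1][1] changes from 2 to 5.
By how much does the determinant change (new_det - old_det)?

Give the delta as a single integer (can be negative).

Answer: -6

Derivation:
Cofactor C_11 = -2
Entry delta = 5 - 2 = 3
Det delta = entry_delta * cofactor = 3 * -2 = -6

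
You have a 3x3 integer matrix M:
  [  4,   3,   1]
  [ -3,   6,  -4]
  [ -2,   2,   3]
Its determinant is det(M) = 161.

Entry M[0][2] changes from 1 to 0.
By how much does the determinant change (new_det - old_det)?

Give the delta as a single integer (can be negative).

Answer: -6

Derivation:
Cofactor C_02 = 6
Entry delta = 0 - 1 = -1
Det delta = entry_delta * cofactor = -1 * 6 = -6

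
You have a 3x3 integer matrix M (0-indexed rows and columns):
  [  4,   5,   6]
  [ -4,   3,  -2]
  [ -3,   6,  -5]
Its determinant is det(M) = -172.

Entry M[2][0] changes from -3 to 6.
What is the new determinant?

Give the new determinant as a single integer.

Answer: -424

Derivation:
det is linear in row 2: changing M[2][0] by delta changes det by delta * cofactor(2,0).
Cofactor C_20 = (-1)^(2+0) * minor(2,0) = -28
Entry delta = 6 - -3 = 9
Det delta = 9 * -28 = -252
New det = -172 + -252 = -424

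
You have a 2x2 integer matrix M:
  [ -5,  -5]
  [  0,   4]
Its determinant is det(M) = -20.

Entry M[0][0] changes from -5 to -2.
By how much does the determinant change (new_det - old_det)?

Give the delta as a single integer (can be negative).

Answer: 12

Derivation:
Cofactor C_00 = 4
Entry delta = -2 - -5 = 3
Det delta = entry_delta * cofactor = 3 * 4 = 12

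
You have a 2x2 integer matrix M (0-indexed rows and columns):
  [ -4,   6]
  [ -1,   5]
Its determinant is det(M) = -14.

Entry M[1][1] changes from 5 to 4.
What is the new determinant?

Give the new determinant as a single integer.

Answer: -10

Derivation:
det is linear in row 1: changing M[1][1] by delta changes det by delta * cofactor(1,1).
Cofactor C_11 = (-1)^(1+1) * minor(1,1) = -4
Entry delta = 4 - 5 = -1
Det delta = -1 * -4 = 4
New det = -14 + 4 = -10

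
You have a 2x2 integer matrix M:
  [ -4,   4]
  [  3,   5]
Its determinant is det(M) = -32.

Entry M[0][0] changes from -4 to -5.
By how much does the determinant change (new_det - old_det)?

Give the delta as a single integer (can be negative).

Answer: -5

Derivation:
Cofactor C_00 = 5
Entry delta = -5 - -4 = -1
Det delta = entry_delta * cofactor = -1 * 5 = -5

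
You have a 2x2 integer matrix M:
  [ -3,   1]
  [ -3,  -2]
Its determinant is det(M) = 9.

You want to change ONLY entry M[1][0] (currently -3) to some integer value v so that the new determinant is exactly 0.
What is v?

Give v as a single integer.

det is linear in entry M[1][0]: det = old_det + (v - -3) * C_10
Cofactor C_10 = -1
Want det = 0: 9 + (v - -3) * -1 = 0
  (v - -3) = -9 / -1 = 9
  v = -3 + (9) = 6

Answer: 6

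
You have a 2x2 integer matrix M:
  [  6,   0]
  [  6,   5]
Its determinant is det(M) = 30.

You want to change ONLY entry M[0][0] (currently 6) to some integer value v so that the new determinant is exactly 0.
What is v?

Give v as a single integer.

det is linear in entry M[0][0]: det = old_det + (v - 6) * C_00
Cofactor C_00 = 5
Want det = 0: 30 + (v - 6) * 5 = 0
  (v - 6) = -30 / 5 = -6
  v = 6 + (-6) = 0

Answer: 0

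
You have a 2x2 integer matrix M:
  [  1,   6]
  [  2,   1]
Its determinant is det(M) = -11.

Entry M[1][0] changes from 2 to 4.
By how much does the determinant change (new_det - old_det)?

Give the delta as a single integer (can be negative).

Cofactor C_10 = -6
Entry delta = 4 - 2 = 2
Det delta = entry_delta * cofactor = 2 * -6 = -12

Answer: -12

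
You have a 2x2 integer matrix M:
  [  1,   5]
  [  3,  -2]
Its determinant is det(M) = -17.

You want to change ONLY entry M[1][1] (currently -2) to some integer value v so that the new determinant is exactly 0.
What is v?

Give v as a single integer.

Answer: 15

Derivation:
det is linear in entry M[1][1]: det = old_det + (v - -2) * C_11
Cofactor C_11 = 1
Want det = 0: -17 + (v - -2) * 1 = 0
  (v - -2) = 17 / 1 = 17
  v = -2 + (17) = 15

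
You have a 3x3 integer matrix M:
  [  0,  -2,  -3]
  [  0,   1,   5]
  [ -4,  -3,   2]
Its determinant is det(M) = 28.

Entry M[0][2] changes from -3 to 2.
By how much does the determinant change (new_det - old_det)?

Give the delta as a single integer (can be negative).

Answer: 20

Derivation:
Cofactor C_02 = 4
Entry delta = 2 - -3 = 5
Det delta = entry_delta * cofactor = 5 * 4 = 20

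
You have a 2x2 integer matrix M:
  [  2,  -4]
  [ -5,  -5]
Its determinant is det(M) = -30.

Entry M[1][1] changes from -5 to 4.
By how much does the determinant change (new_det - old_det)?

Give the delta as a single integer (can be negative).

Answer: 18

Derivation:
Cofactor C_11 = 2
Entry delta = 4 - -5 = 9
Det delta = entry_delta * cofactor = 9 * 2 = 18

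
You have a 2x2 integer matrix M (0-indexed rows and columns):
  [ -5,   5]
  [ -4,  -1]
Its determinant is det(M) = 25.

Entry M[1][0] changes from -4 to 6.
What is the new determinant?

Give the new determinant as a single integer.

det is linear in row 1: changing M[1][0] by delta changes det by delta * cofactor(1,0).
Cofactor C_10 = (-1)^(1+0) * minor(1,0) = -5
Entry delta = 6 - -4 = 10
Det delta = 10 * -5 = -50
New det = 25 + -50 = -25

Answer: -25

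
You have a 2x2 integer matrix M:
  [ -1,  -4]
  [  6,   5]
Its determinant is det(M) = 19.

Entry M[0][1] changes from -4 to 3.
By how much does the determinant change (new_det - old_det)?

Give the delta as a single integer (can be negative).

Answer: -42

Derivation:
Cofactor C_01 = -6
Entry delta = 3 - -4 = 7
Det delta = entry_delta * cofactor = 7 * -6 = -42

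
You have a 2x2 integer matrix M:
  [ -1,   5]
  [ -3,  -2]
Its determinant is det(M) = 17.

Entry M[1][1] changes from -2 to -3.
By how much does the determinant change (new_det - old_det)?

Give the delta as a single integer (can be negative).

Answer: 1

Derivation:
Cofactor C_11 = -1
Entry delta = -3 - -2 = -1
Det delta = entry_delta * cofactor = -1 * -1 = 1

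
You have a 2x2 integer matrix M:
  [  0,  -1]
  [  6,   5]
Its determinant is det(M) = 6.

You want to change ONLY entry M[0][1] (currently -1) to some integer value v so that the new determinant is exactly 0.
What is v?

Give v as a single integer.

Answer: 0

Derivation:
det is linear in entry M[0][1]: det = old_det + (v - -1) * C_01
Cofactor C_01 = -6
Want det = 0: 6 + (v - -1) * -6 = 0
  (v - -1) = -6 / -6 = 1
  v = -1 + (1) = 0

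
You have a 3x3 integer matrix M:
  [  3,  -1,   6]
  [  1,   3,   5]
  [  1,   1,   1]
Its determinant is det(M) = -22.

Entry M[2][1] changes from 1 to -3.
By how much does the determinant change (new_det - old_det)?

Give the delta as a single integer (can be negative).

Answer: 36

Derivation:
Cofactor C_21 = -9
Entry delta = -3 - 1 = -4
Det delta = entry_delta * cofactor = -4 * -9 = 36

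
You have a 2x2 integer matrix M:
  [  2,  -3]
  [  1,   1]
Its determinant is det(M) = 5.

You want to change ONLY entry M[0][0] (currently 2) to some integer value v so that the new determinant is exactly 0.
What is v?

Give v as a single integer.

Answer: -3

Derivation:
det is linear in entry M[0][0]: det = old_det + (v - 2) * C_00
Cofactor C_00 = 1
Want det = 0: 5 + (v - 2) * 1 = 0
  (v - 2) = -5 / 1 = -5
  v = 2 + (-5) = -3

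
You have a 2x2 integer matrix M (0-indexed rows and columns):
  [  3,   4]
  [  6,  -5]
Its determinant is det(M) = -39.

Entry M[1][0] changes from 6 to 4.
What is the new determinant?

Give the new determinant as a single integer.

det is linear in row 1: changing M[1][0] by delta changes det by delta * cofactor(1,0).
Cofactor C_10 = (-1)^(1+0) * minor(1,0) = -4
Entry delta = 4 - 6 = -2
Det delta = -2 * -4 = 8
New det = -39 + 8 = -31

Answer: -31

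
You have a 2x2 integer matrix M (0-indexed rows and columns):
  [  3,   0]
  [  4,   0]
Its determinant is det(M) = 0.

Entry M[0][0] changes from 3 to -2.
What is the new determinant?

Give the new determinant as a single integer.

det is linear in row 0: changing M[0][0] by delta changes det by delta * cofactor(0,0).
Cofactor C_00 = (-1)^(0+0) * minor(0,0) = 0
Entry delta = -2 - 3 = -5
Det delta = -5 * 0 = 0
New det = 0 + 0 = 0

Answer: 0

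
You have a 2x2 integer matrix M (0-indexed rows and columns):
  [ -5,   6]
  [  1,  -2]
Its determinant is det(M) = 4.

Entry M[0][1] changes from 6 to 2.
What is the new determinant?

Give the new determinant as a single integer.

det is linear in row 0: changing M[0][1] by delta changes det by delta * cofactor(0,1).
Cofactor C_01 = (-1)^(0+1) * minor(0,1) = -1
Entry delta = 2 - 6 = -4
Det delta = -4 * -1 = 4
New det = 4 + 4 = 8

Answer: 8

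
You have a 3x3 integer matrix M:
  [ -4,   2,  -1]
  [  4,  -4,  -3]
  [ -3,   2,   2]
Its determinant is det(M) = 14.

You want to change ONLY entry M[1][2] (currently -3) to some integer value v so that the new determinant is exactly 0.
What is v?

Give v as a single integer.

Answer: -10

Derivation:
det is linear in entry M[1][2]: det = old_det + (v - -3) * C_12
Cofactor C_12 = 2
Want det = 0: 14 + (v - -3) * 2 = 0
  (v - -3) = -14 / 2 = -7
  v = -3 + (-7) = -10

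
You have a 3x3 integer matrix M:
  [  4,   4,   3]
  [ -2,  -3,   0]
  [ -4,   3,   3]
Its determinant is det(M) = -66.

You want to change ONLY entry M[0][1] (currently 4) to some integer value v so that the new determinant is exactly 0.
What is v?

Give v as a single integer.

det is linear in entry M[0][1]: det = old_det + (v - 4) * C_01
Cofactor C_01 = 6
Want det = 0: -66 + (v - 4) * 6 = 0
  (v - 4) = 66 / 6 = 11
  v = 4 + (11) = 15

Answer: 15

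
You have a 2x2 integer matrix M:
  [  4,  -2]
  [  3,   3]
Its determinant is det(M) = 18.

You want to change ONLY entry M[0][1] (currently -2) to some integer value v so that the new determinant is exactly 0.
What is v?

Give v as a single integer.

det is linear in entry M[0][1]: det = old_det + (v - -2) * C_01
Cofactor C_01 = -3
Want det = 0: 18 + (v - -2) * -3 = 0
  (v - -2) = -18 / -3 = 6
  v = -2 + (6) = 4

Answer: 4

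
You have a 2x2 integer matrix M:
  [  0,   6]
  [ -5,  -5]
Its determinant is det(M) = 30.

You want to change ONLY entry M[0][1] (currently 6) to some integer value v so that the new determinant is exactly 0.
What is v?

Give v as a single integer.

Answer: 0

Derivation:
det is linear in entry M[0][1]: det = old_det + (v - 6) * C_01
Cofactor C_01 = 5
Want det = 0: 30 + (v - 6) * 5 = 0
  (v - 6) = -30 / 5 = -6
  v = 6 + (-6) = 0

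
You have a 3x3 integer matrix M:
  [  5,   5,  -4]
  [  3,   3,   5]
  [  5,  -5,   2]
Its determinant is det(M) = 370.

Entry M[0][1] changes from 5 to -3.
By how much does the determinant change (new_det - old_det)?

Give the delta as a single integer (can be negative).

Answer: -152

Derivation:
Cofactor C_01 = 19
Entry delta = -3 - 5 = -8
Det delta = entry_delta * cofactor = -8 * 19 = -152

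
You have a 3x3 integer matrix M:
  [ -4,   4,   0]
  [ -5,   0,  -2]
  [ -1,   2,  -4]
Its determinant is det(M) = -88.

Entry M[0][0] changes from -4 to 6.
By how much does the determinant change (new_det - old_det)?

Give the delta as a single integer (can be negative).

Cofactor C_00 = 4
Entry delta = 6 - -4 = 10
Det delta = entry_delta * cofactor = 10 * 4 = 40

Answer: 40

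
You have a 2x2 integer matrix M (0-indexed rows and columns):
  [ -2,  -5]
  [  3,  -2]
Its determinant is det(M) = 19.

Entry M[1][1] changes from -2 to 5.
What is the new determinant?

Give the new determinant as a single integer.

det is linear in row 1: changing M[1][1] by delta changes det by delta * cofactor(1,1).
Cofactor C_11 = (-1)^(1+1) * minor(1,1) = -2
Entry delta = 5 - -2 = 7
Det delta = 7 * -2 = -14
New det = 19 + -14 = 5

Answer: 5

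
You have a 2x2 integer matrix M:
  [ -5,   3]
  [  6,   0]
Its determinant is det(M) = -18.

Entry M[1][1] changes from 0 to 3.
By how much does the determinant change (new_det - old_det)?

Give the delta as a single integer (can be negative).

Cofactor C_11 = -5
Entry delta = 3 - 0 = 3
Det delta = entry_delta * cofactor = 3 * -5 = -15

Answer: -15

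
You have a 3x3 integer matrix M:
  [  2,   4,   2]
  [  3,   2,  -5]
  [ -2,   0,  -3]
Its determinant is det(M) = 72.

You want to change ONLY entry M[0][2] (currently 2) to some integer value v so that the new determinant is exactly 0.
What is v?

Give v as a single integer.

det is linear in entry M[0][2]: det = old_det + (v - 2) * C_02
Cofactor C_02 = 4
Want det = 0: 72 + (v - 2) * 4 = 0
  (v - 2) = -72 / 4 = -18
  v = 2 + (-18) = -16

Answer: -16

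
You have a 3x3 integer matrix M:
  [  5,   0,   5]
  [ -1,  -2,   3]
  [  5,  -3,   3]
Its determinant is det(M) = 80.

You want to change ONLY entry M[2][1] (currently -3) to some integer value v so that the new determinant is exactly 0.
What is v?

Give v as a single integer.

Answer: 1

Derivation:
det is linear in entry M[2][1]: det = old_det + (v - -3) * C_21
Cofactor C_21 = -20
Want det = 0: 80 + (v - -3) * -20 = 0
  (v - -3) = -80 / -20 = 4
  v = -3 + (4) = 1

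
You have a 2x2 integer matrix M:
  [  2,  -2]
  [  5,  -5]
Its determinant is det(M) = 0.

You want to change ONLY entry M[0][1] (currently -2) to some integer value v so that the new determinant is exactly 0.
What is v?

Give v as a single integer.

det is linear in entry M[0][1]: det = old_det + (v - -2) * C_01
Cofactor C_01 = -5
Want det = 0: 0 + (v - -2) * -5 = 0
  (v - -2) = 0 / -5 = 0
  v = -2 + (0) = -2

Answer: -2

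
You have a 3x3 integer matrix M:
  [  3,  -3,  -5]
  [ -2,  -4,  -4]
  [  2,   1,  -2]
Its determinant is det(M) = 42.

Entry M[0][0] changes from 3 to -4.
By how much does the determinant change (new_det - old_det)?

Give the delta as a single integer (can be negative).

Cofactor C_00 = 12
Entry delta = -4 - 3 = -7
Det delta = entry_delta * cofactor = -7 * 12 = -84

Answer: -84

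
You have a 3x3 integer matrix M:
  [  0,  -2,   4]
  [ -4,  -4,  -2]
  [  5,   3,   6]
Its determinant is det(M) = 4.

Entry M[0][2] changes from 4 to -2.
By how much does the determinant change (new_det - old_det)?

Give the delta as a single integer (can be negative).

Answer: -48

Derivation:
Cofactor C_02 = 8
Entry delta = -2 - 4 = -6
Det delta = entry_delta * cofactor = -6 * 8 = -48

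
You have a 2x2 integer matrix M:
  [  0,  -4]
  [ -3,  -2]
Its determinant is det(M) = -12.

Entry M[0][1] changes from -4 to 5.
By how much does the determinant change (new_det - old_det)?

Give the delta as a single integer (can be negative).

Cofactor C_01 = 3
Entry delta = 5 - -4 = 9
Det delta = entry_delta * cofactor = 9 * 3 = 27

Answer: 27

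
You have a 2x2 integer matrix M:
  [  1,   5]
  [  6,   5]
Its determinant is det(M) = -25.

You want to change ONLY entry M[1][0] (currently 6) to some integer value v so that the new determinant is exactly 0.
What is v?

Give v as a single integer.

det is linear in entry M[1][0]: det = old_det + (v - 6) * C_10
Cofactor C_10 = -5
Want det = 0: -25 + (v - 6) * -5 = 0
  (v - 6) = 25 / -5 = -5
  v = 6 + (-5) = 1

Answer: 1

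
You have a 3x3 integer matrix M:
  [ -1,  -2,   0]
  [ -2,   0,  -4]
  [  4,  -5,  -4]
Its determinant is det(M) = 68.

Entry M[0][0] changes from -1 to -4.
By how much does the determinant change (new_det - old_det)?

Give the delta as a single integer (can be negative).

Cofactor C_00 = -20
Entry delta = -4 - -1 = -3
Det delta = entry_delta * cofactor = -3 * -20 = 60

Answer: 60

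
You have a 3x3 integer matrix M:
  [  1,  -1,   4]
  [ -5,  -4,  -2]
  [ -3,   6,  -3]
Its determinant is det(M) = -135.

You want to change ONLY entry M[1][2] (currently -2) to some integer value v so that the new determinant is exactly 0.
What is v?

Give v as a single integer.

Answer: -47

Derivation:
det is linear in entry M[1][2]: det = old_det + (v - -2) * C_12
Cofactor C_12 = -3
Want det = 0: -135 + (v - -2) * -3 = 0
  (v - -2) = 135 / -3 = -45
  v = -2 + (-45) = -47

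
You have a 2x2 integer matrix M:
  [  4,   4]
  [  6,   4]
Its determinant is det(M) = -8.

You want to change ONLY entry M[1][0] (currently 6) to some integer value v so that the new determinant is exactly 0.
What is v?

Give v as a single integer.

det is linear in entry M[1][0]: det = old_det + (v - 6) * C_10
Cofactor C_10 = -4
Want det = 0: -8 + (v - 6) * -4 = 0
  (v - 6) = 8 / -4 = -2
  v = 6 + (-2) = 4

Answer: 4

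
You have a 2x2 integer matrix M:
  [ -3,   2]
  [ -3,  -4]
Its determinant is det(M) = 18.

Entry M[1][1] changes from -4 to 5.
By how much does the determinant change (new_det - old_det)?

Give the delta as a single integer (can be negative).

Answer: -27

Derivation:
Cofactor C_11 = -3
Entry delta = 5 - -4 = 9
Det delta = entry_delta * cofactor = 9 * -3 = -27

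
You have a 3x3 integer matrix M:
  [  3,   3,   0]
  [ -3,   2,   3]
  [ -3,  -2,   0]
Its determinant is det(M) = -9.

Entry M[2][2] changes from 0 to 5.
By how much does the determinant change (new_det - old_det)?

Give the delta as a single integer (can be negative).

Cofactor C_22 = 15
Entry delta = 5 - 0 = 5
Det delta = entry_delta * cofactor = 5 * 15 = 75

Answer: 75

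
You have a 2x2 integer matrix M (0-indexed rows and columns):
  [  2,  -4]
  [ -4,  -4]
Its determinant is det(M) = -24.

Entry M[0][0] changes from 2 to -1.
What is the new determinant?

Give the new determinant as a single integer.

Answer: -12

Derivation:
det is linear in row 0: changing M[0][0] by delta changes det by delta * cofactor(0,0).
Cofactor C_00 = (-1)^(0+0) * minor(0,0) = -4
Entry delta = -1 - 2 = -3
Det delta = -3 * -4 = 12
New det = -24 + 12 = -12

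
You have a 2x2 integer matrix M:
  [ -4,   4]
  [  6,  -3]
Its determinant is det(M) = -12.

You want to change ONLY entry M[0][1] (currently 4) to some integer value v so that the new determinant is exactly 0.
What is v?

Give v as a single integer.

Answer: 2

Derivation:
det is linear in entry M[0][1]: det = old_det + (v - 4) * C_01
Cofactor C_01 = -6
Want det = 0: -12 + (v - 4) * -6 = 0
  (v - 4) = 12 / -6 = -2
  v = 4 + (-2) = 2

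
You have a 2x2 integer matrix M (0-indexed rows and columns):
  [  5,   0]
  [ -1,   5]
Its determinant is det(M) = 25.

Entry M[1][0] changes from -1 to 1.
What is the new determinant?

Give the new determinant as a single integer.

Answer: 25

Derivation:
det is linear in row 1: changing M[1][0] by delta changes det by delta * cofactor(1,0).
Cofactor C_10 = (-1)^(1+0) * minor(1,0) = 0
Entry delta = 1 - -1 = 2
Det delta = 2 * 0 = 0
New det = 25 + 0 = 25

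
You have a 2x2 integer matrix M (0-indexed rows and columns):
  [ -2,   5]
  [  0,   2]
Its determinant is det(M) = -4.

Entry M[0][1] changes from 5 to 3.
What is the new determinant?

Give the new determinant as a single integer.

Answer: -4

Derivation:
det is linear in row 0: changing M[0][1] by delta changes det by delta * cofactor(0,1).
Cofactor C_01 = (-1)^(0+1) * minor(0,1) = 0
Entry delta = 3 - 5 = -2
Det delta = -2 * 0 = 0
New det = -4 + 0 = -4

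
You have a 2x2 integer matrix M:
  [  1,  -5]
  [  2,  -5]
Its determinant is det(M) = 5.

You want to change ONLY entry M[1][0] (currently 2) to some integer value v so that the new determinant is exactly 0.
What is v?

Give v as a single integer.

Answer: 1

Derivation:
det is linear in entry M[1][0]: det = old_det + (v - 2) * C_10
Cofactor C_10 = 5
Want det = 0: 5 + (v - 2) * 5 = 0
  (v - 2) = -5 / 5 = -1
  v = 2 + (-1) = 1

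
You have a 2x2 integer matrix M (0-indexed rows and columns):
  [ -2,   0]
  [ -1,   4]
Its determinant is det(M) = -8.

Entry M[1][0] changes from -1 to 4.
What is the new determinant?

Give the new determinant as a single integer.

det is linear in row 1: changing M[1][0] by delta changes det by delta * cofactor(1,0).
Cofactor C_10 = (-1)^(1+0) * minor(1,0) = 0
Entry delta = 4 - -1 = 5
Det delta = 5 * 0 = 0
New det = -8 + 0 = -8

Answer: -8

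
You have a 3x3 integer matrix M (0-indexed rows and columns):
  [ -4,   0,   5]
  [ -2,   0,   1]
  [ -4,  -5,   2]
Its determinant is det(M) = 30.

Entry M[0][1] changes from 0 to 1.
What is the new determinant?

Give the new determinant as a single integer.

Answer: 30

Derivation:
det is linear in row 0: changing M[0][1] by delta changes det by delta * cofactor(0,1).
Cofactor C_01 = (-1)^(0+1) * minor(0,1) = 0
Entry delta = 1 - 0 = 1
Det delta = 1 * 0 = 0
New det = 30 + 0 = 30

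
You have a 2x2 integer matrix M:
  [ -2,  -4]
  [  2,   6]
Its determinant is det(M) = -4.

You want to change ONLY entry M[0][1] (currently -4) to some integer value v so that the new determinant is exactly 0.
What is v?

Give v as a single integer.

Answer: -6

Derivation:
det is linear in entry M[0][1]: det = old_det + (v - -4) * C_01
Cofactor C_01 = -2
Want det = 0: -4 + (v - -4) * -2 = 0
  (v - -4) = 4 / -2 = -2
  v = -4 + (-2) = -6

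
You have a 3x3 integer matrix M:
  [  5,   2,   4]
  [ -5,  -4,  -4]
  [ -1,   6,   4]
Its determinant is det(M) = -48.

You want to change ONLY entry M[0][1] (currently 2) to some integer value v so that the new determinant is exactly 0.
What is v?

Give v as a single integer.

Answer: 4

Derivation:
det is linear in entry M[0][1]: det = old_det + (v - 2) * C_01
Cofactor C_01 = 24
Want det = 0: -48 + (v - 2) * 24 = 0
  (v - 2) = 48 / 24 = 2
  v = 2 + (2) = 4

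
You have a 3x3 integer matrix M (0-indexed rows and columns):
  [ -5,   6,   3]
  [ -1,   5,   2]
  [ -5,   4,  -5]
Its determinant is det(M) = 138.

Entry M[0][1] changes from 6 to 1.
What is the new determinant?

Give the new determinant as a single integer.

Answer: 213

Derivation:
det is linear in row 0: changing M[0][1] by delta changes det by delta * cofactor(0,1).
Cofactor C_01 = (-1)^(0+1) * minor(0,1) = -15
Entry delta = 1 - 6 = -5
Det delta = -5 * -15 = 75
New det = 138 + 75 = 213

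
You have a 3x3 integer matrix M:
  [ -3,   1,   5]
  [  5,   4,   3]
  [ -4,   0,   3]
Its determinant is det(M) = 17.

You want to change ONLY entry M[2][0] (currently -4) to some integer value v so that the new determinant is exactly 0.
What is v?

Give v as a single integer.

Answer: -3

Derivation:
det is linear in entry M[2][0]: det = old_det + (v - -4) * C_20
Cofactor C_20 = -17
Want det = 0: 17 + (v - -4) * -17 = 0
  (v - -4) = -17 / -17 = 1
  v = -4 + (1) = -3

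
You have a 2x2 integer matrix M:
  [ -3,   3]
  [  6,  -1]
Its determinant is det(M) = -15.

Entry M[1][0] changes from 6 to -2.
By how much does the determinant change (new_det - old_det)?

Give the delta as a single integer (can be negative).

Cofactor C_10 = -3
Entry delta = -2 - 6 = -8
Det delta = entry_delta * cofactor = -8 * -3 = 24

Answer: 24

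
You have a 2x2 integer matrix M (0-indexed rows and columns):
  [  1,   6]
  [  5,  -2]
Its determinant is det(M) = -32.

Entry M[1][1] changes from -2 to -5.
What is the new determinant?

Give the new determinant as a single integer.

Answer: -35

Derivation:
det is linear in row 1: changing M[1][1] by delta changes det by delta * cofactor(1,1).
Cofactor C_11 = (-1)^(1+1) * minor(1,1) = 1
Entry delta = -5 - -2 = -3
Det delta = -3 * 1 = -3
New det = -32 + -3 = -35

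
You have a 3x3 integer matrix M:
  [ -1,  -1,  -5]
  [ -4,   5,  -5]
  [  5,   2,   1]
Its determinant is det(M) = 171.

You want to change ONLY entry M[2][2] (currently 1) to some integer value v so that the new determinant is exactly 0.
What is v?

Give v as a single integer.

Answer: 20

Derivation:
det is linear in entry M[2][2]: det = old_det + (v - 1) * C_22
Cofactor C_22 = -9
Want det = 0: 171 + (v - 1) * -9 = 0
  (v - 1) = -171 / -9 = 19
  v = 1 + (19) = 20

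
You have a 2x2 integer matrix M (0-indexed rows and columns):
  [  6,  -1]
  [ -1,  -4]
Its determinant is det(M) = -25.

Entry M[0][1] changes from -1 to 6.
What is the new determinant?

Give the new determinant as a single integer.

det is linear in row 0: changing M[0][1] by delta changes det by delta * cofactor(0,1).
Cofactor C_01 = (-1)^(0+1) * minor(0,1) = 1
Entry delta = 6 - -1 = 7
Det delta = 7 * 1 = 7
New det = -25 + 7 = -18

Answer: -18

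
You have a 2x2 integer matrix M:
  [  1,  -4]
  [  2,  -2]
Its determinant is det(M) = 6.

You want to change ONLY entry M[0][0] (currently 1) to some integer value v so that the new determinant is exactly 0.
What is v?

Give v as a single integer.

Answer: 4

Derivation:
det is linear in entry M[0][0]: det = old_det + (v - 1) * C_00
Cofactor C_00 = -2
Want det = 0: 6 + (v - 1) * -2 = 0
  (v - 1) = -6 / -2 = 3
  v = 1 + (3) = 4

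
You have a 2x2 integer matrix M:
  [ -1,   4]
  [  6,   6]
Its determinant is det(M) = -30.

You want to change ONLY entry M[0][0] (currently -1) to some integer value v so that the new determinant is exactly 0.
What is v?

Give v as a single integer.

det is linear in entry M[0][0]: det = old_det + (v - -1) * C_00
Cofactor C_00 = 6
Want det = 0: -30 + (v - -1) * 6 = 0
  (v - -1) = 30 / 6 = 5
  v = -1 + (5) = 4

Answer: 4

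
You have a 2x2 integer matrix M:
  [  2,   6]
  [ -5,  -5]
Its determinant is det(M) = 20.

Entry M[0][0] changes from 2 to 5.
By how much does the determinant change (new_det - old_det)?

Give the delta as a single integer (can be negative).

Cofactor C_00 = -5
Entry delta = 5 - 2 = 3
Det delta = entry_delta * cofactor = 3 * -5 = -15

Answer: -15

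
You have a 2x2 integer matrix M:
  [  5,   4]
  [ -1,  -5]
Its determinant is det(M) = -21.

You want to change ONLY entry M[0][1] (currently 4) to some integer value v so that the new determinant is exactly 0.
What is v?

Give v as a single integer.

Answer: 25

Derivation:
det is linear in entry M[0][1]: det = old_det + (v - 4) * C_01
Cofactor C_01 = 1
Want det = 0: -21 + (v - 4) * 1 = 0
  (v - 4) = 21 / 1 = 21
  v = 4 + (21) = 25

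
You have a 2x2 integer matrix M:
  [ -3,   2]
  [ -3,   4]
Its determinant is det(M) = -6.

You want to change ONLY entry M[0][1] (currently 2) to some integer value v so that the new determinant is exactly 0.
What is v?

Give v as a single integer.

det is linear in entry M[0][1]: det = old_det + (v - 2) * C_01
Cofactor C_01 = 3
Want det = 0: -6 + (v - 2) * 3 = 0
  (v - 2) = 6 / 3 = 2
  v = 2 + (2) = 4

Answer: 4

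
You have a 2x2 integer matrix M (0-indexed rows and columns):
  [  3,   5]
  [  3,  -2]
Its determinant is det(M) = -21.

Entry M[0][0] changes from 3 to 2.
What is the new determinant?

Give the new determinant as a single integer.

Answer: -19

Derivation:
det is linear in row 0: changing M[0][0] by delta changes det by delta * cofactor(0,0).
Cofactor C_00 = (-1)^(0+0) * minor(0,0) = -2
Entry delta = 2 - 3 = -1
Det delta = -1 * -2 = 2
New det = -21 + 2 = -19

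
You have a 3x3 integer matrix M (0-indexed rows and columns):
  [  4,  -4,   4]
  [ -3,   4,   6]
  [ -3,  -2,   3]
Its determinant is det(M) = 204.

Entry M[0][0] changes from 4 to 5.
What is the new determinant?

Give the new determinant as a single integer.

det is linear in row 0: changing M[0][0] by delta changes det by delta * cofactor(0,0).
Cofactor C_00 = (-1)^(0+0) * minor(0,0) = 24
Entry delta = 5 - 4 = 1
Det delta = 1 * 24 = 24
New det = 204 + 24 = 228

Answer: 228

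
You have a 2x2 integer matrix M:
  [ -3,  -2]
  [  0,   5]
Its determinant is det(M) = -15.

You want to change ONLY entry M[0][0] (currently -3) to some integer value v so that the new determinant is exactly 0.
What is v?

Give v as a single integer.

det is linear in entry M[0][0]: det = old_det + (v - -3) * C_00
Cofactor C_00 = 5
Want det = 0: -15 + (v - -3) * 5 = 0
  (v - -3) = 15 / 5 = 3
  v = -3 + (3) = 0

Answer: 0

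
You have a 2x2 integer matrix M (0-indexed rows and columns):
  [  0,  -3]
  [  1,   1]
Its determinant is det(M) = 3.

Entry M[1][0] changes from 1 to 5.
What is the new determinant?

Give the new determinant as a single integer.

Answer: 15

Derivation:
det is linear in row 1: changing M[1][0] by delta changes det by delta * cofactor(1,0).
Cofactor C_10 = (-1)^(1+0) * minor(1,0) = 3
Entry delta = 5 - 1 = 4
Det delta = 4 * 3 = 12
New det = 3 + 12 = 15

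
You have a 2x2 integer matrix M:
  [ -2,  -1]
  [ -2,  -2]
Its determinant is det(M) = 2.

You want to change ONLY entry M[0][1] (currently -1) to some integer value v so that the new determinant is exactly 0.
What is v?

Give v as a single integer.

Answer: -2

Derivation:
det is linear in entry M[0][1]: det = old_det + (v - -1) * C_01
Cofactor C_01 = 2
Want det = 0: 2 + (v - -1) * 2 = 0
  (v - -1) = -2 / 2 = -1
  v = -1 + (-1) = -2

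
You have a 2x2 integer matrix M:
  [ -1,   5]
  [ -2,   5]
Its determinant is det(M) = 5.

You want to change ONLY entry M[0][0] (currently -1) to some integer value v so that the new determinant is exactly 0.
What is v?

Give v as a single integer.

Answer: -2

Derivation:
det is linear in entry M[0][0]: det = old_det + (v - -1) * C_00
Cofactor C_00 = 5
Want det = 0: 5 + (v - -1) * 5 = 0
  (v - -1) = -5 / 5 = -1
  v = -1 + (-1) = -2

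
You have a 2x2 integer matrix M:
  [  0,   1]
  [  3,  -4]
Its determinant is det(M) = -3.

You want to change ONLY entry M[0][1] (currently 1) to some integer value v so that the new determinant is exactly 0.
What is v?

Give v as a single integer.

Answer: 0

Derivation:
det is linear in entry M[0][1]: det = old_det + (v - 1) * C_01
Cofactor C_01 = -3
Want det = 0: -3 + (v - 1) * -3 = 0
  (v - 1) = 3 / -3 = -1
  v = 1 + (-1) = 0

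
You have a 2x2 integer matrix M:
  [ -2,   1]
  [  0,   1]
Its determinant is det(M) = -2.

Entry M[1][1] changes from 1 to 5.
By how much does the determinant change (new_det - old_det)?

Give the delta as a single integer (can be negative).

Answer: -8

Derivation:
Cofactor C_11 = -2
Entry delta = 5 - 1 = 4
Det delta = entry_delta * cofactor = 4 * -2 = -8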